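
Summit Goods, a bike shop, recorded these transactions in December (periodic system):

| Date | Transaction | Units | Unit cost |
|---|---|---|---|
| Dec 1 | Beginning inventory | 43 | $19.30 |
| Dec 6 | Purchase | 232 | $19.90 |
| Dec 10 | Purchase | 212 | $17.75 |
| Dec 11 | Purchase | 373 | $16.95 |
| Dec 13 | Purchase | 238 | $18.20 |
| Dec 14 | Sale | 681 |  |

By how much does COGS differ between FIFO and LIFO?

$601.55

FIFO COGS: 43 @ $19.30 + 232 @ $19.90 + 212 @ $17.75 + 194 @ $16.95 = $12,498.00
LIFO COGS: 238 @ $18.20 + 373 @ $16.95 + 70 @ $17.75 = $11,896.45
Difference = |$12,498.00 − $11,896.45| = $601.55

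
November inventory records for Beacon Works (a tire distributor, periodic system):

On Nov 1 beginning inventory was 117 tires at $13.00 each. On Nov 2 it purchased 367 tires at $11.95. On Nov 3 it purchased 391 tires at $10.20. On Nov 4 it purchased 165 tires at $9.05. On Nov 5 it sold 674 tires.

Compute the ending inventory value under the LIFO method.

Ending inventory = $4,496.55

Nov 5, 674 sold [LIFO — newest first]: 165 @ $9.05 + 391 @ $10.20 + 118 @ $11.95 = $6,891.55
Ending inventory: 117 @ $13.00 + 249 @ $11.95 = $4,496.55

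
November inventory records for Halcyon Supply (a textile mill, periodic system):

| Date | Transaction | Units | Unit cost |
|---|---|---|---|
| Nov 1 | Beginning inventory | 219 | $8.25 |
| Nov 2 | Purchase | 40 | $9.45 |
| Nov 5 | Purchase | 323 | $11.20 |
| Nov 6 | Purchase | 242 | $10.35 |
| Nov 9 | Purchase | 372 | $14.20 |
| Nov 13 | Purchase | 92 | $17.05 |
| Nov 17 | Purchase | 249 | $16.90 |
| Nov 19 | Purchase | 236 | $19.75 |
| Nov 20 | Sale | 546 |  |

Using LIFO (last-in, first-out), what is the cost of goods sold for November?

COGS = $9,909.15

Nov 20, 546 sold [LIFO — newest first]: 236 @ $19.75 + 249 @ $16.90 + 61 @ $17.05 = $9,909.15
Ending inventory: 219 @ $8.25 + 40 @ $9.45 + 323 @ $11.20 + 242 @ $10.35 + 372 @ $14.20 + 31 @ $17.05 = $14,118.00
Check: goods available $24,027.15 = COGS $9,909.15 + ending $14,118.00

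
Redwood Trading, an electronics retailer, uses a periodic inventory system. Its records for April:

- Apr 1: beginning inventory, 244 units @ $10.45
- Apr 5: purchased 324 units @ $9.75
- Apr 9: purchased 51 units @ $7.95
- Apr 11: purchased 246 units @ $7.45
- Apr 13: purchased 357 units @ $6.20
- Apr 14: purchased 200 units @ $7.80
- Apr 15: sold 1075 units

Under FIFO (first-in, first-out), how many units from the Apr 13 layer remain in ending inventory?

147

Apr 15, 1075 sold [FIFO — oldest first]: 244 @ $10.45 + 324 @ $9.75 + 51 @ $7.95 + 246 @ $7.45 + 210 @ $6.20 = $9,248.95
Ending inventory: 147 @ $6.20 + 200 @ $7.80 = $2,471.40
Check: goods available $11,720.35 = COGS $9,248.95 + ending $2,471.40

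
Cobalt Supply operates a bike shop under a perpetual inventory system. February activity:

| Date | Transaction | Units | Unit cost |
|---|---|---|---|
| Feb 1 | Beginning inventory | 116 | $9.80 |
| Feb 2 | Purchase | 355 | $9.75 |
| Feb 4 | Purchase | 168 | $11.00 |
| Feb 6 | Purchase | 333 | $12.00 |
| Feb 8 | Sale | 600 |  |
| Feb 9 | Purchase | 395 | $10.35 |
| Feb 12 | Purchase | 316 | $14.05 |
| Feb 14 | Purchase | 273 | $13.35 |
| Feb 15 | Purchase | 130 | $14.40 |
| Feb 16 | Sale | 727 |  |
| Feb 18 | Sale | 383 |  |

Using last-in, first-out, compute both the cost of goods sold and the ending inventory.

Feb 8, 600 sold [LIFO — newest first]: 333 @ $12.00 + 168 @ $11.00 + 99 @ $9.75 = $6,809.25
Feb 16, 727 sold [LIFO — newest first]: 130 @ $14.40 + 273 @ $13.35 + 316 @ $14.05 + 8 @ $10.35 = $10,039.15
Feb 18, 383 sold [LIFO — newest first]: 383 @ $10.35 = $3,964.05
Total COGS = $6,809.25 + $10,039.15 + $3,964.05 = $20,812.45
Ending inventory: 116 @ $9.80 + 256 @ $9.75 + 4 @ $10.35 = $3,674.20

COGS = $20,812.45; ending inventory = $3,674.20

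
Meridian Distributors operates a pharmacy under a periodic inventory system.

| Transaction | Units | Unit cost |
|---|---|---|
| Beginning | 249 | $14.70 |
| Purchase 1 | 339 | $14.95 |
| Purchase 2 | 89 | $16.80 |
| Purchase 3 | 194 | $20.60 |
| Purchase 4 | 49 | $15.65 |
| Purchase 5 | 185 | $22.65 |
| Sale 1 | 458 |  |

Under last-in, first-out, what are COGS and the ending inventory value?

COGS = $9,457.50; ending inventory = $9,719.55

Sale 1 (458) [LIFO — newest first]: 185 @ $22.65 + 49 @ $15.65 + 194 @ $20.60 + 30 @ $16.80 = $9,457.50
Ending inventory: 249 @ $14.70 + 339 @ $14.95 + 59 @ $16.80 = $9,719.55
Check: goods available $19,177.05 = COGS $9,457.50 + ending $9,719.55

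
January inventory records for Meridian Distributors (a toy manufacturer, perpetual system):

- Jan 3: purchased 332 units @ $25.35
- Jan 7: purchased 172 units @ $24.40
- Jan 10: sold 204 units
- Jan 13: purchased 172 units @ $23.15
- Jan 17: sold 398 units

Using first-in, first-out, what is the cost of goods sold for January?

Jan 10, 204 sold [FIFO — oldest first]: 204 @ $25.35 = $5,171.40
Jan 17, 398 sold [FIFO — oldest first]: 128 @ $25.35 + 172 @ $24.40 + 98 @ $23.15 = $9,710.30
Total COGS = $5,171.40 + $9,710.30 = $14,881.70
Ending inventory: 74 @ $23.15 = $1,713.10

COGS = $14,881.70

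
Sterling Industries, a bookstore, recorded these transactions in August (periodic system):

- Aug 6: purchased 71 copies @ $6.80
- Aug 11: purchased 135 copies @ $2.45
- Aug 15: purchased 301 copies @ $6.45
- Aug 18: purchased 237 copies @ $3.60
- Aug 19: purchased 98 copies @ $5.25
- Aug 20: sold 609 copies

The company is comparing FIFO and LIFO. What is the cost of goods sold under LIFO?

COGS = $3,135.00

FIFO COGS: 71 @ $6.80 + 135 @ $2.45 + 301 @ $6.45 + 102 @ $3.60 = $3,122.20
LIFO COGS: 98 @ $5.25 + 237 @ $3.60 + 274 @ $6.45 = $3,135.00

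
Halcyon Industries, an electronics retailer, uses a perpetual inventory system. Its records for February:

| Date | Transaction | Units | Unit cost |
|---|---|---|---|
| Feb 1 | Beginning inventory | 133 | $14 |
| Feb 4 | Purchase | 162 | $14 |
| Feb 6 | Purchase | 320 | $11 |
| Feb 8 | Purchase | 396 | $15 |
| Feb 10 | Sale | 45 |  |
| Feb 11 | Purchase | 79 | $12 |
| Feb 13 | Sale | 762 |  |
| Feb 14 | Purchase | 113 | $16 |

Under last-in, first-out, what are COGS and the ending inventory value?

COGS = $10,576; ending inventory = $5,770

Feb 10, 45 sold [LIFO — newest first]: 45 @ $15 = $675
Feb 13, 762 sold [LIFO — newest first]: 79 @ $12 + 351 @ $15 + 320 @ $11 + 12 @ $14 = $9,901
Total COGS = $675 + $9,901 = $10,576
Ending inventory: 133 @ $14 + 150 @ $14 + 113 @ $16 = $5,770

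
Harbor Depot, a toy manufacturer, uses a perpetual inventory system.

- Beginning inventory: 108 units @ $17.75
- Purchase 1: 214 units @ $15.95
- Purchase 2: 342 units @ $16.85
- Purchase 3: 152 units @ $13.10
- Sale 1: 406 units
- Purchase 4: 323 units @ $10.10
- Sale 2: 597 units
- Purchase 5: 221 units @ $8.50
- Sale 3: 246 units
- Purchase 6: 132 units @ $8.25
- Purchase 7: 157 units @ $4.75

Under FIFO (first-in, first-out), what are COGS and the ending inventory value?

Sale 1 (406) [FIFO — oldest first]: 108 @ $17.75 + 214 @ $15.95 + 84 @ $16.85 = $6,745.70
Sale 2 (597) [FIFO — oldest first]: 258 @ $16.85 + 152 @ $13.10 + 187 @ $10.10 = $8,227.20
Sale 3 (246) [FIFO — oldest first]: 136 @ $10.10 + 110 @ $8.50 = $2,308.60
Total COGS = $6,745.70 + $8,227.20 + $2,308.60 = $17,281.50
Ending inventory: 111 @ $8.50 + 132 @ $8.25 + 157 @ $4.75 = $2,778.25
Check: goods available $20,059.75 = COGS $17,281.50 + ending $2,778.25

COGS = $17,281.50; ending inventory = $2,778.25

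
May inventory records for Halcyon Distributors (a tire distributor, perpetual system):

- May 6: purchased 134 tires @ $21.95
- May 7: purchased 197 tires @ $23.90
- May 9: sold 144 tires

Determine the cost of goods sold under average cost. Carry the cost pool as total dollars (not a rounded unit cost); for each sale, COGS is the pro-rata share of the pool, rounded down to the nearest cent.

After May 6: 134 on hand, pool $2,941.30 (≈ $21.9500 each)
After May 7: 331 on hand, pool $7,649.60 (≈ $23.1106 each)
May 9, sell 144: 144/331 × $7,649.60 → $3,327.92
Ending inventory (cost pool remaining) = $4,321.68

COGS = $3,327.92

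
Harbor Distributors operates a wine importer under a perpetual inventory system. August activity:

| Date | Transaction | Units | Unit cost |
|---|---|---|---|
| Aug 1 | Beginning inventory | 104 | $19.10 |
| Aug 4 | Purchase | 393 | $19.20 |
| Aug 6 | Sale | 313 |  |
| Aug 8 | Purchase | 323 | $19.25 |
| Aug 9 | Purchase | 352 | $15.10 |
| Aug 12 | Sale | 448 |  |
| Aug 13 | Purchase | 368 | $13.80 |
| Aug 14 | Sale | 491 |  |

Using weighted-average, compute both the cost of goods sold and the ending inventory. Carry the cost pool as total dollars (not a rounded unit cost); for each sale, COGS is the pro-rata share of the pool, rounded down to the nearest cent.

After Aug 1: 104 on hand, pool $1,986.40 (≈ $19.1000 each)
After Aug 4: 497 on hand, pool $9,532.00 (≈ $19.1791 each)
Aug 6, sell 313: 313/497 × $9,532.00 → $6,003.05
After Aug 8: 507 on hand, pool $9,746.70 (≈ $19.2243 each)
After Aug 9: 859 on hand, pool $15,061.90 (≈ $17.5342 each)
Aug 12, sell 448: 448/859 × $15,061.90 → $7,855.33
After Aug 13: 779 on hand, pool $12,284.97 (≈ $15.7702 each)
Aug 14, sell 491: 491/779 × $12,284.97 → $7,743.15
Total COGS = $6,003.05 + $7,855.33 + $7,743.15 = $21,601.53
Ending inventory (cost pool remaining) = $4,541.82

COGS = $21,601.53; ending inventory = $4,541.82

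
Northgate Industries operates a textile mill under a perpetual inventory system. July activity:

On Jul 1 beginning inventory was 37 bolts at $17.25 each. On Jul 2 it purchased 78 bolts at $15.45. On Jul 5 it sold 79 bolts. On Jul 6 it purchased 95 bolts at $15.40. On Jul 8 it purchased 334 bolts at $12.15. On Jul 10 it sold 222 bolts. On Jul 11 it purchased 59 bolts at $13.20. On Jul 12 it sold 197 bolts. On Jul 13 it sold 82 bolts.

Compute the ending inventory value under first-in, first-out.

Jul 5, 79 sold [FIFO — oldest first]: 37 @ $17.25 + 42 @ $15.45 = $1,287.15
Jul 10, 222 sold [FIFO — oldest first]: 36 @ $15.45 + 95 @ $15.40 + 91 @ $12.15 = $3,124.85
Jul 12, 197 sold [FIFO — oldest first]: 197 @ $12.15 = $2,393.55
Jul 13, 82 sold [FIFO — oldest first]: 46 @ $12.15 + 36 @ $13.20 = $1,034.10
Total COGS = $1,287.15 + $3,124.85 + $2,393.55 + $1,034.10 = $7,839.65
Ending inventory: 23 @ $13.20 = $303.60
Check: goods available $8,143.25 = COGS $7,839.65 + ending $303.60

Ending inventory = $303.60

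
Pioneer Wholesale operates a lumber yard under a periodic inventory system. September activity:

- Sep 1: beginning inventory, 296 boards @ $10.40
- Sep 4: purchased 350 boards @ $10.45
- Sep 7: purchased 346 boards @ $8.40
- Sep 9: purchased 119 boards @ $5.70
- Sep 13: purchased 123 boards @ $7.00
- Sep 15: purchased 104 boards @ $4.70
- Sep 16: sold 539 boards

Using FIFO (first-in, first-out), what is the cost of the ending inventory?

Ending inventory = $6,052.65

Sep 16, 539 sold [FIFO — oldest first]: 296 @ $10.40 + 243 @ $10.45 = $5,617.75
Ending inventory: 107 @ $10.45 + 346 @ $8.40 + 119 @ $5.70 + 123 @ $7.00 + 104 @ $4.70 = $6,052.65
Check: goods available $11,670.40 = COGS $5,617.75 + ending $6,052.65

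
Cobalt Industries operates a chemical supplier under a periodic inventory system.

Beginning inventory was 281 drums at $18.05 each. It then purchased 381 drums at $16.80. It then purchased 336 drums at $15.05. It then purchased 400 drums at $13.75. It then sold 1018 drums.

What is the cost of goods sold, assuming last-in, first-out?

Sale 1 (1018) [LIFO — newest first]: 400 @ $13.75 + 336 @ $15.05 + 282 @ $16.80 = $15,294.40
Ending inventory: 281 @ $18.05 + 99 @ $16.80 = $6,735.25
Check: goods available $22,029.65 = COGS $15,294.40 + ending $6,735.25

COGS = $15,294.40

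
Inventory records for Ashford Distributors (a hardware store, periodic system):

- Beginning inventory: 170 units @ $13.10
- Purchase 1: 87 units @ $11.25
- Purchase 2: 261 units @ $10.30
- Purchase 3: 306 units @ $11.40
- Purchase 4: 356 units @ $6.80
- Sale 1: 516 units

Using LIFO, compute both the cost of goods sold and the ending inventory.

Sale 1 (516) [LIFO — newest first]: 356 @ $6.80 + 160 @ $11.40 = $4,244.80
Ending inventory: 170 @ $13.10 + 87 @ $11.25 + 261 @ $10.30 + 146 @ $11.40 = $7,558.45
Check: goods available $11,803.25 = COGS $4,244.80 + ending $7,558.45

COGS = $4,244.80; ending inventory = $7,558.45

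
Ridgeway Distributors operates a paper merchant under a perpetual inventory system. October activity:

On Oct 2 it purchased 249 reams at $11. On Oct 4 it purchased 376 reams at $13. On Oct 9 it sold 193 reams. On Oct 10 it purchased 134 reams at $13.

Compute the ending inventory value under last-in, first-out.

Oct 9, 193 sold [LIFO — newest first]: 193 @ $13 = $2,509
Ending inventory: 249 @ $11 + 183 @ $13 + 134 @ $13 = $6,860
Check: goods available $9,369 = COGS $2,509 + ending $6,860

Ending inventory = $6,860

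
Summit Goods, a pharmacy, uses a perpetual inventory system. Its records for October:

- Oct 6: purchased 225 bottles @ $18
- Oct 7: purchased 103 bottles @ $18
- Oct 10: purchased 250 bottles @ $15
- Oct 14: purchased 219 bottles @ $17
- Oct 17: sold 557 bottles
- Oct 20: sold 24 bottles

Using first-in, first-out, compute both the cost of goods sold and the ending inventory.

COGS = $9,705; ending inventory = $3,672

Oct 17, 557 sold [FIFO — oldest first]: 225 @ $18 + 103 @ $18 + 229 @ $15 = $9,339
Oct 20, 24 sold [FIFO — oldest first]: 21 @ $15 + 3 @ $17 = $366
Total COGS = $9,339 + $366 = $9,705
Ending inventory: 216 @ $17 = $3,672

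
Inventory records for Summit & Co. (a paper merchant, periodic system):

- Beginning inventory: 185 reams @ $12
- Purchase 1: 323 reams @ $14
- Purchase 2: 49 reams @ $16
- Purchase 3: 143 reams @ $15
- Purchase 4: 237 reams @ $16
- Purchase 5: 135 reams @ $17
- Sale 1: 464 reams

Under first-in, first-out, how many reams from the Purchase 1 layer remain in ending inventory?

44

Sale 1 (464) [FIFO — oldest first]: 185 @ $12 + 279 @ $14 = $6,126
Ending inventory: 44 @ $14 + 49 @ $16 + 143 @ $15 + 237 @ $16 + 135 @ $17 = $9,632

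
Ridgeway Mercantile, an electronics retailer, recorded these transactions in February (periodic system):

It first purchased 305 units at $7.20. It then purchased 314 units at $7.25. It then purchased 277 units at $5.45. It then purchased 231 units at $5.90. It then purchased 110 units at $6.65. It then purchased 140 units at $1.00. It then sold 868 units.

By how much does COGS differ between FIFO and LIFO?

FIFO COGS: 305 @ $7.20 + 314 @ $7.25 + 249 @ $5.45 = $5,829.55
LIFO COGS: 140 @ $1.00 + 110 @ $6.65 + 231 @ $5.90 + 277 @ $5.45 + 110 @ $7.25 = $4,541.55
Difference = |$5,829.55 − $4,541.55| = $1,288.00

$1,288.00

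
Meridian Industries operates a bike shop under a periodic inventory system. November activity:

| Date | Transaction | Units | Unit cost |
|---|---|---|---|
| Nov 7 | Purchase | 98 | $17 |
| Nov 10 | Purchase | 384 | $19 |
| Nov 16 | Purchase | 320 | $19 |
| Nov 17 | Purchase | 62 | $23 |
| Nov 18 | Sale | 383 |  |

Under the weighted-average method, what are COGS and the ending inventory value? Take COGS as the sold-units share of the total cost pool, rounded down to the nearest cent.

Nov 18, sell 383: 383/864 × $16,468.00 → $7,300.05
Ending inventory (cost pool remaining) = $9,167.95
Check: goods available $16,468.00 = COGS $7,300.05 + ending $9,167.95

COGS = $7,300.05; ending inventory = $9,167.95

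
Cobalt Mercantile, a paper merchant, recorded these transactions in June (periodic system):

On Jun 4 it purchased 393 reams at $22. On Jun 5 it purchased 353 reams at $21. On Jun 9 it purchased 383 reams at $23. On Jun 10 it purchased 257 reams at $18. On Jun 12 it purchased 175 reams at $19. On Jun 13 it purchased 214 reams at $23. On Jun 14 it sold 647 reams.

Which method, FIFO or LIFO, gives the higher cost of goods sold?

FIFO COGS: 393 @ $22 + 254 @ $21 = $13,980
LIFO COGS: 214 @ $23 + 175 @ $19 + 257 @ $18 + 1 @ $23 = $12,896

FIFO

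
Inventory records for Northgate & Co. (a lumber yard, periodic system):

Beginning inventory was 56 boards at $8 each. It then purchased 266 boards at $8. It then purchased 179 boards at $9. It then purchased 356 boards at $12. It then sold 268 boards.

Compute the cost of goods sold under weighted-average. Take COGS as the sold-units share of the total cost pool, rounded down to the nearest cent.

Sale 1, sell 268: 268/857 × $8,459.00 → $2,645.28
Ending inventory (cost pool remaining) = $5,813.72
Check: goods available $8,459.00 = COGS $2,645.28 + ending $5,813.72

COGS = $2,645.28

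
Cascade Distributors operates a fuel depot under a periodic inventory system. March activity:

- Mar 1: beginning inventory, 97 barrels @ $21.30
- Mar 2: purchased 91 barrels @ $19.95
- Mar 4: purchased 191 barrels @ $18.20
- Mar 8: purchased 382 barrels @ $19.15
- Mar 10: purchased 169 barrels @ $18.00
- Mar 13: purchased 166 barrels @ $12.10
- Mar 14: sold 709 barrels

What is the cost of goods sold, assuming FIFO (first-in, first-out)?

Mar 14, 709 sold [FIFO — oldest first]: 97 @ $21.30 + 91 @ $19.95 + 191 @ $18.20 + 330 @ $19.15 = $13,677.25
Ending inventory: 52 @ $19.15 + 169 @ $18.00 + 166 @ $12.10 = $6,046.40
Check: goods available $19,723.65 = COGS $13,677.25 + ending $6,046.40

COGS = $13,677.25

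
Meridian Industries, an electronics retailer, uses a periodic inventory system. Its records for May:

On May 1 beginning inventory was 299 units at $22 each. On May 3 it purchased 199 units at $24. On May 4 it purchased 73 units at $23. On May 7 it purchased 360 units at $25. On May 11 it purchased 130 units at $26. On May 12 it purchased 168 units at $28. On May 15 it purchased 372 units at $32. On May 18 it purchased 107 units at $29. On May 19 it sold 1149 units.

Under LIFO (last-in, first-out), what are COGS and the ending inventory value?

COGS = $32,367; ending inventory = $12,757

May 19, 1149 sold [LIFO — newest first]: 107 @ $29 + 372 @ $32 + 168 @ $28 + 130 @ $26 + 360 @ $25 + 12 @ $23 = $32,367
Ending inventory: 299 @ $22 + 199 @ $24 + 61 @ $23 = $12,757
Check: goods available $45,124 = COGS $32,367 + ending $12,757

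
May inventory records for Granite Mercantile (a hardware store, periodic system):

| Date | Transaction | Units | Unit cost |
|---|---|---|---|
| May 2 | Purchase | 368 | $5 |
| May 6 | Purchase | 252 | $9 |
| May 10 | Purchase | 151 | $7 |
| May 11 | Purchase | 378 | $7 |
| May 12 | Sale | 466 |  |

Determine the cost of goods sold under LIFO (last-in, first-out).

May 12, 466 sold [LIFO — newest first]: 378 @ $7 + 88 @ $7 = $3,262
Ending inventory: 368 @ $5 + 252 @ $9 + 63 @ $7 = $4,549
Check: goods available $7,811 = COGS $3,262 + ending $4,549

COGS = $3,262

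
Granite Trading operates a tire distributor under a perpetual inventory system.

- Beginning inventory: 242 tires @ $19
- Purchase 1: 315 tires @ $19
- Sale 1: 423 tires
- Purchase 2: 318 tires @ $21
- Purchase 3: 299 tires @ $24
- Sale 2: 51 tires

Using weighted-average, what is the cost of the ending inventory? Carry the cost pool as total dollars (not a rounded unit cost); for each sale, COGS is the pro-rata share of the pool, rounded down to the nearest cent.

After Beginning: 242 on hand, pool $4,598.00 (≈ $19.0000 each)
After Purchase 1: 557 on hand, pool $10,583.00 (≈ $19.0000 each)
Sale 1, sell 423: 423/557 × $10,583.00 → $8,037.00
After Purchase 2: 452 on hand, pool $9,224.00 (≈ $20.4071 each)
After Purchase 3: 751 on hand, pool $16,400.00 (≈ $21.8375 each)
Sale 2, sell 51: 51/751 × $16,400.00 → $1,113.71
Total COGS = $8,037.00 + $1,113.71 = $9,150.71
Ending inventory (cost pool remaining) = $15,286.29
Check: goods available $24,437.00 = COGS $9,150.71 + ending $15,286.29

Ending inventory = $15,286.29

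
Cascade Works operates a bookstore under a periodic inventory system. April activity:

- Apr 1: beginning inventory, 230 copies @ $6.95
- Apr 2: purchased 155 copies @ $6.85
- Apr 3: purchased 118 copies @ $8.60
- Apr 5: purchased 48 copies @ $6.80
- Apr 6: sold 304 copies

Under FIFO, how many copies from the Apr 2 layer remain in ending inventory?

Apr 6, 304 sold [FIFO — oldest first]: 230 @ $6.95 + 74 @ $6.85 = $2,105.40
Ending inventory: 81 @ $6.85 + 118 @ $8.60 + 48 @ $6.80 = $1,896.05

81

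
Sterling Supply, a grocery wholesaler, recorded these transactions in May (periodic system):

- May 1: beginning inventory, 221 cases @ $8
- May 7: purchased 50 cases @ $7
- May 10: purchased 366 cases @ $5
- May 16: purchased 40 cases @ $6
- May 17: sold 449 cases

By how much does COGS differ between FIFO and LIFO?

FIFO COGS: 221 @ $8 + 50 @ $7 + 178 @ $5 = $3,008
LIFO COGS: 40 @ $6 + 366 @ $5 + 43 @ $7 = $2,371
Difference = |$3,008 − $2,371| = $637

$637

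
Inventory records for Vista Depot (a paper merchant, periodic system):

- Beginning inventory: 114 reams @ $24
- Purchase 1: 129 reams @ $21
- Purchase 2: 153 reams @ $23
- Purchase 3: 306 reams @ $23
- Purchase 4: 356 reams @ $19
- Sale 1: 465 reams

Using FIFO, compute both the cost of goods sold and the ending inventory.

Sale 1 (465) [FIFO — oldest first]: 114 @ $24 + 129 @ $21 + 153 @ $23 + 69 @ $23 = $10,551
Ending inventory: 237 @ $23 + 356 @ $19 = $12,215
Check: goods available $22,766 = COGS $10,551 + ending $12,215

COGS = $10,551; ending inventory = $12,215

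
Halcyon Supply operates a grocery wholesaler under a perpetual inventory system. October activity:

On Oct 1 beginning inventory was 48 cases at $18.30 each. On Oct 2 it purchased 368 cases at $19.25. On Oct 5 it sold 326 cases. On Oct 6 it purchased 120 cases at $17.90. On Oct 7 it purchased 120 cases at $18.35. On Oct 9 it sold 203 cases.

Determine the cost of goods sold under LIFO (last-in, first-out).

COGS = $9,963.20

Oct 5, 326 sold [LIFO — newest first]: 326 @ $19.25 = $6,275.50
Oct 9, 203 sold [LIFO — newest first]: 120 @ $18.35 + 83 @ $17.90 = $3,687.70
Total COGS = $6,275.50 + $3,687.70 = $9,963.20
Ending inventory: 48 @ $18.30 + 42 @ $19.25 + 37 @ $17.90 = $2,349.20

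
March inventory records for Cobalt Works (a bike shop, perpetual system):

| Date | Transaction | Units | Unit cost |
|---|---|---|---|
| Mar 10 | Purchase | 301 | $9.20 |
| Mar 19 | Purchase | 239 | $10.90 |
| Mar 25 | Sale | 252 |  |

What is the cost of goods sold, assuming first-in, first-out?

Mar 25, 252 sold [FIFO — oldest first]: 252 @ $9.20 = $2,318.40
Ending inventory: 49 @ $9.20 + 239 @ $10.90 = $3,055.90

COGS = $2,318.40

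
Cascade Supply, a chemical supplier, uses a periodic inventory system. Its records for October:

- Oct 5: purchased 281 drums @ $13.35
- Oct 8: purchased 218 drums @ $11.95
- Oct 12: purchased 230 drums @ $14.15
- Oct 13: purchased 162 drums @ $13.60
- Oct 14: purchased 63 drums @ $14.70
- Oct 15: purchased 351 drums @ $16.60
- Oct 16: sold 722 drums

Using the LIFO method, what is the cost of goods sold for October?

Oct 16, 722 sold [LIFO — newest first]: 351 @ $16.60 + 63 @ $14.70 + 162 @ $13.60 + 146 @ $14.15 = $11,021.80
Ending inventory: 281 @ $13.35 + 218 @ $11.95 + 84 @ $14.15 = $7,545.05

COGS = $11,021.80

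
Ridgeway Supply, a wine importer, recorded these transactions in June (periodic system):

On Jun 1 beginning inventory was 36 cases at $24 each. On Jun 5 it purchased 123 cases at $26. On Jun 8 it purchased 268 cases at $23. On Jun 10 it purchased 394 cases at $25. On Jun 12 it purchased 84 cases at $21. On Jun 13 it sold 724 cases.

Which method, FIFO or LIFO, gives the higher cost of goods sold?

FIFO COGS: 36 @ $24 + 123 @ $26 + 268 @ $23 + 297 @ $25 = $17,651
LIFO COGS: 84 @ $21 + 394 @ $25 + 246 @ $23 = $17,272

FIFO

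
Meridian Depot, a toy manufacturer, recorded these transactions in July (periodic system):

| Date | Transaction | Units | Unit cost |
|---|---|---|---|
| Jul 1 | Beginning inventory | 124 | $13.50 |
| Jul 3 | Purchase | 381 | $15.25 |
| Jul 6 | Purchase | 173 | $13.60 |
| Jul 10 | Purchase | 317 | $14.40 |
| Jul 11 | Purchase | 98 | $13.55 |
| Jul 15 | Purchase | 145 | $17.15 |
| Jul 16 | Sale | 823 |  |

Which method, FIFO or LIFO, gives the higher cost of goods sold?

FIFO COGS: 124 @ $13.50 + 381 @ $15.25 + 173 @ $13.60 + 145 @ $14.40 = $11,925.05
LIFO COGS: 145 @ $17.15 + 98 @ $13.55 + 317 @ $14.40 + 173 @ $13.60 + 90 @ $15.25 = $12,104.75

LIFO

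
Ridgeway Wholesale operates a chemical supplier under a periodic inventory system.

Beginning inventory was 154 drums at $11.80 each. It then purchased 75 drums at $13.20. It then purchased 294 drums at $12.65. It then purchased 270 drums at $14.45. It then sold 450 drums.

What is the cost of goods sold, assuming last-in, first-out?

Sale 1 (450) [LIFO — newest first]: 270 @ $14.45 + 180 @ $12.65 = $6,178.50
Ending inventory: 154 @ $11.80 + 75 @ $13.20 + 114 @ $12.65 = $4,249.30
Check: goods available $10,427.80 = COGS $6,178.50 + ending $4,249.30

COGS = $6,178.50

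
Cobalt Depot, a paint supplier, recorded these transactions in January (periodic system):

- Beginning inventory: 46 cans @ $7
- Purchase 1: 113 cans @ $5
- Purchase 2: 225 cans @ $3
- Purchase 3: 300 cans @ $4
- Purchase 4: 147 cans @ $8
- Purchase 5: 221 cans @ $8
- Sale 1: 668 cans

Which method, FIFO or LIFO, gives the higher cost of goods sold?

LIFO

FIFO COGS: 46 @ $7 + 113 @ $5 + 225 @ $3 + 284 @ $4 = $2,698
LIFO COGS: 221 @ $8 + 147 @ $8 + 300 @ $4 = $4,144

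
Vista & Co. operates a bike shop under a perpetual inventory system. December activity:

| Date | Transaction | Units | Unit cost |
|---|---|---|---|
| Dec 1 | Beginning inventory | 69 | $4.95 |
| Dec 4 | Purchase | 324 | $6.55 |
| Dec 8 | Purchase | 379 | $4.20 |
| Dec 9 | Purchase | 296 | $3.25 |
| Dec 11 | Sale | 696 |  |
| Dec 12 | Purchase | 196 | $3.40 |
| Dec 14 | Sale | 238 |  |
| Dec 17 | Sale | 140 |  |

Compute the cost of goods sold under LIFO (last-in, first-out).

COGS = $4,549.85

Dec 11, 696 sold [LIFO — newest first]: 296 @ $3.25 + 379 @ $4.20 + 21 @ $6.55 = $2,691.35
Dec 14, 238 sold [LIFO — newest first]: 196 @ $3.40 + 42 @ $6.55 = $941.50
Dec 17, 140 sold [LIFO — newest first]: 140 @ $6.55 = $917.00
Total COGS = $2,691.35 + $941.50 + $917.00 = $4,549.85
Ending inventory: 69 @ $4.95 + 121 @ $6.55 = $1,134.10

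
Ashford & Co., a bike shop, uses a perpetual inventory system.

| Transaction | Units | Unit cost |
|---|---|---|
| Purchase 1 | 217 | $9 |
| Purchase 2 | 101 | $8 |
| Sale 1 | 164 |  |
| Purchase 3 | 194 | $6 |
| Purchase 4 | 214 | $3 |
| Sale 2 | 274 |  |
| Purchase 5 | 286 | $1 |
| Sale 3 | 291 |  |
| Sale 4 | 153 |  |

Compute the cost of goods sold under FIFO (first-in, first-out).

Sale 1 (164) [FIFO — oldest first]: 164 @ $9 = $1,476
Sale 2 (274) [FIFO — oldest first]: 53 @ $9 + 101 @ $8 + 120 @ $6 = $2,005
Sale 3 (291) [FIFO — oldest first]: 74 @ $6 + 214 @ $3 + 3 @ $1 = $1,089
Sale 4 (153) [FIFO — oldest first]: 153 @ $1 = $153
Total COGS = $1,476 + $2,005 + $1,089 + $153 = $4,723
Ending inventory: 130 @ $1 = $130

COGS = $4,723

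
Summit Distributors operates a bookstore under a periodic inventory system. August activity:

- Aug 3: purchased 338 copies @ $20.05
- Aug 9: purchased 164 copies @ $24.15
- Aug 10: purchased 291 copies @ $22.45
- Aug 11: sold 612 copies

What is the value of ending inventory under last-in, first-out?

Aug 11, 612 sold [LIFO — newest first]: 291 @ $22.45 + 164 @ $24.15 + 157 @ $20.05 = $13,641.40
Ending inventory: 181 @ $20.05 = $3,629.05
Check: goods available $17,270.45 = COGS $13,641.40 + ending $3,629.05

Ending inventory = $3,629.05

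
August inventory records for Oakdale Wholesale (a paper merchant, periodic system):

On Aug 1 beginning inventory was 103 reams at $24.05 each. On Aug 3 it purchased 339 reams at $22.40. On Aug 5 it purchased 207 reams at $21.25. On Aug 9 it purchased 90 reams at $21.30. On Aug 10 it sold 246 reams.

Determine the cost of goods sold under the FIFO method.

COGS = $5,680.35

Aug 10, 246 sold [FIFO — oldest first]: 103 @ $24.05 + 143 @ $22.40 = $5,680.35
Ending inventory: 196 @ $22.40 + 207 @ $21.25 + 90 @ $21.30 = $10,706.15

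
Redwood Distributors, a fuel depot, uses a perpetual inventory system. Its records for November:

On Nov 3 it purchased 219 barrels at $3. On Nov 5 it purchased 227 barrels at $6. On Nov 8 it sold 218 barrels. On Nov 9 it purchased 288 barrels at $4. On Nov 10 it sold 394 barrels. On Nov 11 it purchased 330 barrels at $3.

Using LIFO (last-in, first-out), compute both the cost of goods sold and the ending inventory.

Nov 8, 218 sold [LIFO — newest first]: 218 @ $6 = $1,308
Nov 10, 394 sold [LIFO — newest first]: 288 @ $4 + 9 @ $6 + 97 @ $3 = $1,497
Total COGS = $1,308 + $1,497 = $2,805
Ending inventory: 122 @ $3 + 330 @ $3 = $1,356

COGS = $2,805; ending inventory = $1,356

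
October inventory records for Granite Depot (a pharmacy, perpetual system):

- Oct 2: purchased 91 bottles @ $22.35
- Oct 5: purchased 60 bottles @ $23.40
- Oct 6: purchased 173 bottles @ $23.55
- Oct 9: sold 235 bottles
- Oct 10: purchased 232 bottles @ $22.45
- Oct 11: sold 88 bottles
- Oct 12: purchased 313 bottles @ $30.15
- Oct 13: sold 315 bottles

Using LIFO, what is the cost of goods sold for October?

Oct 9, 235 sold [LIFO — newest first]: 173 @ $23.55 + 60 @ $23.40 + 2 @ $22.35 = $5,522.85
Oct 11, 88 sold [LIFO — newest first]: 88 @ $22.45 = $1,975.60
Oct 13, 315 sold [LIFO — newest first]: 313 @ $30.15 + 2 @ $22.45 = $9,481.85
Total COGS = $5,522.85 + $1,975.60 + $9,481.85 = $16,980.30
Ending inventory: 89 @ $22.35 + 142 @ $22.45 = $5,177.05

COGS = $16,980.30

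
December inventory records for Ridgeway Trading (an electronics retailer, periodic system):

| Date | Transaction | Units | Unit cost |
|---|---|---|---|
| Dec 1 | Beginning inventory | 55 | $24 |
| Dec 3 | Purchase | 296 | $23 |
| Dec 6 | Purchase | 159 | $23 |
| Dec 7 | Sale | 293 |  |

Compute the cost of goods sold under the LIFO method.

COGS = $6,739

Dec 7, 293 sold [LIFO — newest first]: 159 @ $23 + 134 @ $23 = $6,739
Ending inventory: 55 @ $24 + 162 @ $23 = $5,046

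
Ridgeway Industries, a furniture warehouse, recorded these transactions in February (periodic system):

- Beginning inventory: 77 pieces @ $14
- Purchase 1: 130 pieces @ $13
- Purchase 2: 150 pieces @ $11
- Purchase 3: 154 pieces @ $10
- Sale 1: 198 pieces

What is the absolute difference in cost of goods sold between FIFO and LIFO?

$627

FIFO COGS: 77 @ $14 + 121 @ $13 = $2,651
LIFO COGS: 154 @ $10 + 44 @ $11 = $2,024
Difference = |$2,651 − $2,024| = $627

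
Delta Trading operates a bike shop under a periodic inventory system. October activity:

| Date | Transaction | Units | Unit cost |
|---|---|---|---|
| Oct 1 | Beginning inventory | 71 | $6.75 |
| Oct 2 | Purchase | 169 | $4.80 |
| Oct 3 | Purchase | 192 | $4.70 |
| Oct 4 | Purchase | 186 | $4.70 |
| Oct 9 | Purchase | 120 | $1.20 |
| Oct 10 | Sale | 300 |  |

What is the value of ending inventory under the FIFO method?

Oct 10, 300 sold [FIFO — oldest first]: 71 @ $6.75 + 169 @ $4.80 + 60 @ $4.70 = $1,572.45
Ending inventory: 132 @ $4.70 + 186 @ $4.70 + 120 @ $1.20 = $1,638.60

Ending inventory = $1,638.60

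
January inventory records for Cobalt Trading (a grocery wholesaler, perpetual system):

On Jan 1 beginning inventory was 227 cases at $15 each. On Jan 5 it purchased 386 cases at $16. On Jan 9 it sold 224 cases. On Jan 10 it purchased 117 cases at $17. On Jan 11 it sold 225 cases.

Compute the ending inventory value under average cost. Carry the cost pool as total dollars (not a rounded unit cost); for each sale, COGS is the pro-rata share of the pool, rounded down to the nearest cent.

After Jan 1: 227 on hand, pool $3,405.00 (≈ $15.0000 each)
After Jan 5: 613 on hand, pool $9,581.00 (≈ $15.6297 each)
Jan 9, sell 224: 224/613 × $9,581.00 → $3,501.05
After Jan 10: 506 on hand, pool $8,068.95 (≈ $15.9465 each)
Jan 11, sell 225: 225/506 × $8,068.95 → $3,587.97
Total COGS = $3,501.05 + $3,587.97 = $7,089.02
Ending inventory (cost pool remaining) = $4,480.98

Ending inventory = $4,480.98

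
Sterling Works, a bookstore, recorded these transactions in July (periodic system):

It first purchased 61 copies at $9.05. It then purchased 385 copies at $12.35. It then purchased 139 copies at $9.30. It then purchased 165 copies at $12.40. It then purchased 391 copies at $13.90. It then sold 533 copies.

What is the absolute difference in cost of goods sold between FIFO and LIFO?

FIFO COGS: 61 @ $9.05 + 385 @ $12.35 + 87 @ $9.30 = $6,115.90
LIFO COGS: 391 @ $13.90 + 142 @ $12.40 = $7,195.70
Difference = |$6,115.90 − $7,195.70| = $1,079.80

$1,079.80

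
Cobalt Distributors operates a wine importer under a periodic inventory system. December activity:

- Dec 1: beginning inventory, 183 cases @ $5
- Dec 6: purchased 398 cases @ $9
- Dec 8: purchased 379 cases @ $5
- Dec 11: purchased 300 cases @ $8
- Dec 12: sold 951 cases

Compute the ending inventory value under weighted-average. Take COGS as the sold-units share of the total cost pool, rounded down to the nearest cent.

Dec 12, sell 951: 951/1260 × $8,792.00 → $6,635.86
Ending inventory (cost pool remaining) = $2,156.14
Check: goods available $8,792.00 = COGS $6,635.86 + ending $2,156.14

Ending inventory = $2,156.14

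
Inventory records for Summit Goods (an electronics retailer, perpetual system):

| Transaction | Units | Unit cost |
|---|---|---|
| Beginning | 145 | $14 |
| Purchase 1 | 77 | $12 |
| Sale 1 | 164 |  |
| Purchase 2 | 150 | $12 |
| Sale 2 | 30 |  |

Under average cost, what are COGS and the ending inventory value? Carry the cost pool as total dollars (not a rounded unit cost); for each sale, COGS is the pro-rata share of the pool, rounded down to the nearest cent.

COGS = $2,553.15; ending inventory = $2,200.85

After Beginning: 145 on hand, pool $2,030.00 (≈ $14.0000 each)
After Purchase 1: 222 on hand, pool $2,954.00 (≈ $13.3063 each)
Sale 1, sell 164: 164/222 × $2,954.00 → $2,182.23
After Purchase 2: 208 on hand, pool $2,571.77 (≈ $12.3643 each)
Sale 2, sell 30: 30/208 × $2,571.77 → $370.92
Total COGS = $2,182.23 + $370.92 = $2,553.15
Ending inventory (cost pool remaining) = $2,200.85
Check: goods available $4,754.00 = COGS $2,553.15 + ending $2,200.85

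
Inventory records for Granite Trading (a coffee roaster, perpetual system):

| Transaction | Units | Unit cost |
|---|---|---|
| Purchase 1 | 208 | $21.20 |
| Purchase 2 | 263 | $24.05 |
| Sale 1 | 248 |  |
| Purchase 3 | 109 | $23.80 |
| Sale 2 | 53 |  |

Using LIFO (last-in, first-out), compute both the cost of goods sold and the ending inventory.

Sale 1 (248) [LIFO — newest first]: 248 @ $24.05 = $5,964.40
Sale 2 (53) [LIFO — newest first]: 53 @ $23.80 = $1,261.40
Total COGS = $5,964.40 + $1,261.40 = $7,225.80
Ending inventory: 208 @ $21.20 + 15 @ $24.05 + 56 @ $23.80 = $6,103.15
Check: goods available $13,328.95 = COGS $7,225.80 + ending $6,103.15

COGS = $7,225.80; ending inventory = $6,103.15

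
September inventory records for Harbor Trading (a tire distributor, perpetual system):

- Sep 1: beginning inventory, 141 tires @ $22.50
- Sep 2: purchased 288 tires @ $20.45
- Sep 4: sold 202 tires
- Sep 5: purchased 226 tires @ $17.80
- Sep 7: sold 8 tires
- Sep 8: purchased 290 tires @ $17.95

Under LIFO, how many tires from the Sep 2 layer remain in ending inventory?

Sep 4, 202 sold [LIFO — newest first]: 202 @ $20.45 = $4,130.90
Sep 7, 8 sold [LIFO — newest first]: 8 @ $17.80 = $142.40
Total COGS = $4,130.90 + $142.40 = $4,273.30
Ending inventory: 141 @ $22.50 + 86 @ $20.45 + 218 @ $17.80 + 290 @ $17.95 = $14,017.10

86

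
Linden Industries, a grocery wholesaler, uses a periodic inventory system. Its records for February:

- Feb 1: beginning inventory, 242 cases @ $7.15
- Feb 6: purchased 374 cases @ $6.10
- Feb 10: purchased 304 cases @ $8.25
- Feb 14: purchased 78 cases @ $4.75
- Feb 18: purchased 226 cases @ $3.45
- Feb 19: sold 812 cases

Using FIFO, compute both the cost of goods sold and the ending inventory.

Feb 19, 812 sold [FIFO — oldest first]: 242 @ $7.15 + 374 @ $6.10 + 196 @ $8.25 = $5,628.70
Ending inventory: 108 @ $8.25 + 78 @ $4.75 + 226 @ $3.45 = $2,041.20

COGS = $5,628.70; ending inventory = $2,041.20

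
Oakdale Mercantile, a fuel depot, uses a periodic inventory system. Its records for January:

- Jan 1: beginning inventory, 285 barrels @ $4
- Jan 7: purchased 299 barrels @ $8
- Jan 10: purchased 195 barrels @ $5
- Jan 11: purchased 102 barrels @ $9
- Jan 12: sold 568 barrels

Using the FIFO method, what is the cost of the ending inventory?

Ending inventory = $2,021

Jan 12, 568 sold [FIFO — oldest first]: 285 @ $4 + 283 @ $8 = $3,404
Ending inventory: 16 @ $8 + 195 @ $5 + 102 @ $9 = $2,021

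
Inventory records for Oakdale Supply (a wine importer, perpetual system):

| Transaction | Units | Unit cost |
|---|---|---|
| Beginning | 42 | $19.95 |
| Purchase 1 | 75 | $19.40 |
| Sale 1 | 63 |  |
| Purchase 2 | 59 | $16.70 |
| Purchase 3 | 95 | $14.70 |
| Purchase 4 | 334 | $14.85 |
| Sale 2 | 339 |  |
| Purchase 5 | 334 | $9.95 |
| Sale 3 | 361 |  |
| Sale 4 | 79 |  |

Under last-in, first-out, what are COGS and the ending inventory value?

Sale 1 (63) [LIFO — newest first]: 63 @ $19.40 = $1,222.20
Sale 2 (339) [LIFO — newest first]: 334 @ $14.85 + 5 @ $14.70 = $5,033.40
Sale 3 (361) [LIFO — newest first]: 334 @ $9.95 + 27 @ $14.70 = $3,720.20
Sale 4 (79) [LIFO — newest first]: 63 @ $14.70 + 16 @ $16.70 = $1,193.30
Total COGS = $1,222.20 + $5,033.40 + $3,720.20 + $1,193.30 = $11,169.10
Ending inventory: 42 @ $19.95 + 12 @ $19.40 + 43 @ $16.70 = $1,788.80

COGS = $11,169.10; ending inventory = $1,788.80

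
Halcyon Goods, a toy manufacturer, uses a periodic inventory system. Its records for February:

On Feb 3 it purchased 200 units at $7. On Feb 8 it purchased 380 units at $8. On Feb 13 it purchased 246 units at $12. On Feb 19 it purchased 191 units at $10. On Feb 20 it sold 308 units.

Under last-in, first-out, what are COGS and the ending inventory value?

COGS = $3,314; ending inventory = $5,988

Feb 20, 308 sold [LIFO — newest first]: 191 @ $10 + 117 @ $12 = $3,314
Ending inventory: 200 @ $7 + 380 @ $8 + 129 @ $12 = $5,988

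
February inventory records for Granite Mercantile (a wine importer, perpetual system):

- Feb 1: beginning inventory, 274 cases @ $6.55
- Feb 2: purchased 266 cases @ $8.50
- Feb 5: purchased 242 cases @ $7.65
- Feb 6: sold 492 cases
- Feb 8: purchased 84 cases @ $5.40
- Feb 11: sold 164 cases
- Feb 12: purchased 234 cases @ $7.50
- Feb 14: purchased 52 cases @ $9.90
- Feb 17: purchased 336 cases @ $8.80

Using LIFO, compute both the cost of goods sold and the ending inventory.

COGS = $4,985.10; ending inventory = $6,602.10

Feb 6, 492 sold [LIFO — newest first]: 242 @ $7.65 + 250 @ $8.50 = $3,976.30
Feb 11, 164 sold [LIFO — newest first]: 84 @ $5.40 + 16 @ $8.50 + 64 @ $6.55 = $1,008.80
Total COGS = $3,976.30 + $1,008.80 = $4,985.10
Ending inventory: 210 @ $6.55 + 234 @ $7.50 + 52 @ $9.90 + 336 @ $8.80 = $6,602.10
Check: goods available $11,587.20 = COGS $4,985.10 + ending $6,602.10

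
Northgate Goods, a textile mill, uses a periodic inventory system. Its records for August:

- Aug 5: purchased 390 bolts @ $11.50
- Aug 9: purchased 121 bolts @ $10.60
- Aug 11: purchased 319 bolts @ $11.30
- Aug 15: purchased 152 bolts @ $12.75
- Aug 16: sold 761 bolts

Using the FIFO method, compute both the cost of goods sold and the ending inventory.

COGS = $8,592.60; ending inventory = $2,717.70

Aug 16, 761 sold [FIFO — oldest first]: 390 @ $11.50 + 121 @ $10.60 + 250 @ $11.30 = $8,592.60
Ending inventory: 69 @ $11.30 + 152 @ $12.75 = $2,717.70
Check: goods available $11,310.30 = COGS $8,592.60 + ending $2,717.70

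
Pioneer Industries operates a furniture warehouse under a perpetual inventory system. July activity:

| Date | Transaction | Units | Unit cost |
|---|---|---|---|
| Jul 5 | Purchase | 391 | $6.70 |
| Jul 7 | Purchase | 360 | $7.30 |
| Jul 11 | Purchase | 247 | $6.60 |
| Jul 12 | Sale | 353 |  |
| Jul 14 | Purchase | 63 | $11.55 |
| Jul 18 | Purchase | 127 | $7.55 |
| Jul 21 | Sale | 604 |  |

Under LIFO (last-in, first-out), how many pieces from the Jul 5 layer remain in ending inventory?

Jul 12, 353 sold [LIFO — newest first]: 247 @ $6.60 + 106 @ $7.30 = $2,404.00
Jul 21, 604 sold [LIFO — newest first]: 127 @ $7.55 + 63 @ $11.55 + 254 @ $7.30 + 160 @ $6.70 = $4,612.70
Total COGS = $2,404.00 + $4,612.70 = $7,016.70
Ending inventory: 231 @ $6.70 = $1,547.70

231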